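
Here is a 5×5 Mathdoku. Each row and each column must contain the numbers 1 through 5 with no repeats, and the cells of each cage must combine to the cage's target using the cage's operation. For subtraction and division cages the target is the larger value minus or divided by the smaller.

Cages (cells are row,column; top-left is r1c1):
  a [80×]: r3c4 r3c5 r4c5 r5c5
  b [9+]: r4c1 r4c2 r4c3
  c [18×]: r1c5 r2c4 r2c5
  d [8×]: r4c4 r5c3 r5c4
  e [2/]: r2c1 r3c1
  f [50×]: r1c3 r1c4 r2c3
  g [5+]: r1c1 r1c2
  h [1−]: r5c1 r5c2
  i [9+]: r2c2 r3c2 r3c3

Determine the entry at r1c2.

The 3 cells of cage f must have product 50, leaving r1c3 = 2.
The 3 cells of cage f must have product 50, so r1c4 = 5.
Cage c needs product 18, so r1c5 = 3.
Cage f needs product 50, leaving r2c3 = 5.
Cage c needs product 18, leaving r2c4 = 3.
The 3 cells of cage c must have product 18, leaving r2c5 = 2.
Cage e needs two cells with quotient 2; hence r3c1 = 2.
Cage a has product 80, which forces r3c4 = 4.
The 3 cells of cage i must have sum 9; hence r2c2 = 1.
Cage i has sum 9; hence r3c2 = 5.
Row 3 already has 4, so r3c3 = 3.
Row 3 already has 5, which forces r3c5 = 1.
Cage d needs product 8, so r5c3 = 4.
4 is placed in row 5, which forces r5c5 = 5.
The two cells of cage g must have sum 5, so r1c1 = 1.
1 is placed in column 2, so r1c2 = 4.
Row 2 already has 1, so r2c1 = 4.
Cage b needs sum 9, which forces r4c1 = 5.
Cage b has sum 9; hence r4c2 = 3.
Column 3 already has 4, so r4c3 = 1.
Row 4 now contains 1, so r4c4 = 2.
5 is placed in column 5, so r4c5 = 4.
Column 1 now contains 1; hence r5c1 = 3.
Cage h's pair has difference 1, which forces r5c2 = 2.
2 is placed in column 4, leaving r5c4 = 1.
The full grid is 1 4 2 5 3 / 4 1 5 3 2 / 2 5 3 4 1 / 5 3 1 2 4 / 3 2 4 1 5.

4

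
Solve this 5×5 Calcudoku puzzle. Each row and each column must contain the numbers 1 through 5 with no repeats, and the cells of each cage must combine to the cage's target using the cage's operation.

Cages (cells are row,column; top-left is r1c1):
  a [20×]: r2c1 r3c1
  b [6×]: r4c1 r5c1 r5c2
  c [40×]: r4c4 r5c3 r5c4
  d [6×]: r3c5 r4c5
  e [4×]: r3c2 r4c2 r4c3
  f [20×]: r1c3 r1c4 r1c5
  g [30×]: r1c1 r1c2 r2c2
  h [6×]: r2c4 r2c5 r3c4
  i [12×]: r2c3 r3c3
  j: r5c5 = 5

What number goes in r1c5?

4

Cage j is a single given cell, leaving r5c5 = 5.
The 3 cells of cage c must have product 40; hence r4c4 = 5.
Cage f needs product 20, leaving r1c3 = 5.
Cage g has product 30; hence r2c2 = 5.
Row 2 now contains 5, so r2c1 = 4.
4 is placed in row 2, which forces r2c3 = 3.
Cage a's pair has product 20; hence r3c1 = 5.
Column 3 already has 3, so r3c3 = 4.
Column 3 now contains 4, leaving r5c3 = 2.
2 is placed in row 5, so r5c4 = 4.
Column 4 now contains 4, which forces r1c4 = 1.
Cage f needs product 20, so r1c5 = 4.
Column 4 already has 1, so r2c4 = 2.
Row 2 already has 2; hence r2c5 = 1.
Cage e has product 4, so r3c2 = 1.
The 3 cells of cage h must have product 6; hence r3c4 = 3.
Row 3 now contains 3, which forces r3c5 = 2.
The 3 cells of cage b must have product 6, so r4c1 = 2.
Cage e has product 4, so r4c2 = 4.
Column 3 already has 2, leaving r4c3 = 1.
Column 5 now contains 2; hence r4c5 = 3.
Column 2 already has 1, leaving r5c2 = 3.
2 is placed in column 1, which forces r1c1 = 3.
Column 2 now contains 3; hence r1c2 = 2.
Row 5 now contains 3, which forces r5c1 = 1.
Completed grid: 3 2 5 1 4 / 4 5 3 2 1 / 5 1 4 3 2 / 2 4 1 5 3 / 1 3 2 4 5.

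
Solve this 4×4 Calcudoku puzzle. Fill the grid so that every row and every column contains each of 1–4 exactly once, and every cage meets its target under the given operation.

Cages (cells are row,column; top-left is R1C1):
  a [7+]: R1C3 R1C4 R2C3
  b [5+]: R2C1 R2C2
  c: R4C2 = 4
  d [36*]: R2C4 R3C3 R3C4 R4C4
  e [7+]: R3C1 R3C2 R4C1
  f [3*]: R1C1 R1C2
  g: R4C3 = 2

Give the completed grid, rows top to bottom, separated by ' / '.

3 1 4 2 / 2 3 1 4 / 4 2 3 1 / 1 4 2 3

The 4 cells of cage d must have product 36; hence R3C3 = 3.
Cage c is given, so R4C2 = 4.
Cage g is a single given cell, so R4C3 = 2.
The 3 cells of cage a must have sum 7; hence R1C4 = 2.
Cage e has sum 7; hence R3C1 = 4.
Cage e needs sum 7; hence R3C2 = 2.
Row 3 already has 4, leaving R3C4 = 1.
Cage e needs sum 7, which forces R4C1 = 1.
Column 4 now contains 1, leaving R4C4 = 3.
Column 1 already has 1; hence R1C1 = 3.
Cage f's pair has product 3, leaving R1C2 = 1.
Row 1 now contains 1; hence R1C3 = 4.
The two cells of cage b must have sum 5, which forces R2C1 = 2.
Cage b's pair has sum 5, which forces R2C2 = 3.
Column 3 now contains 4; hence R2C3 = 1.
Column 4 now contains 3, so R2C4 = 4.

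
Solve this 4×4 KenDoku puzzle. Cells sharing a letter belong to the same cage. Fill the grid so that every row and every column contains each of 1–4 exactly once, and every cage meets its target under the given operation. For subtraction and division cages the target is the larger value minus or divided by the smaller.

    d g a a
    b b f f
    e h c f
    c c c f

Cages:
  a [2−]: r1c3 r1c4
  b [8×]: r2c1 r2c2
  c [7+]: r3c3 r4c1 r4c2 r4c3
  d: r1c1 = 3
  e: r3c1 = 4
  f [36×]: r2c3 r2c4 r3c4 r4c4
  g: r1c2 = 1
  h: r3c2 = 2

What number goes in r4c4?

4

D is a freebie; hence r1c1 = 3.
G is a freebie, so r1c2 = 1.
Cage f needs product 36, leaving r2c3 = 3.
Cage e is a single given cell, which forces r3c1 = 4.
Cage h is a single given cell, so r3c2 = 2.
Cage c needs sum 7, leaving r3c3 = 1.
1 is placed in row 3, which forces r3c4 = 3.
Column 2 already has 2, so r4c2 = 3.
Column 3 already has 3, which forces r4c3 = 2.
Column 3 now contains 2, leaving r1c3 = 4.
Cage a needs two cells with difference 2, which forces r1c4 = 2.
Column 1 now contains 4, so r2c1 = 2.
Column 2 already has 2; hence r2c2 = 4.
Row 2 now contains 4, which forces r2c4 = 1.
2 is placed in row 4, leaving r4c1 = 1.
Column 4 already has 1, so r4c4 = 4.
The full grid is 3 1 4 2 / 2 4 3 1 / 4 2 1 3 / 1 3 2 4.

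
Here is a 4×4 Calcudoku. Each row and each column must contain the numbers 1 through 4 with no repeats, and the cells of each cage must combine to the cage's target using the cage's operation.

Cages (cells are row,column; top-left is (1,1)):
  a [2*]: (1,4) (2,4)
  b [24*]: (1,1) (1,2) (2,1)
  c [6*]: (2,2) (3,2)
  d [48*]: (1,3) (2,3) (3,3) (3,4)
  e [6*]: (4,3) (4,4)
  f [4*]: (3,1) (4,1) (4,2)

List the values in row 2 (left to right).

Row 4 needs a 4, and only (4,1) is open for it.
The 3 cells of cage b must have product 24, leaving (1,2) = 4.
The 3 cells of cage f must have product 4; hence (3,1) = 1.
Cage f has product 4, so (4,2) = 1.
Row 2 needs a 1, and only (2,4) is open for it.
1 is placed in column 4, which forces (1,4) = 2.
Column 4 now contains 2, which forces (3,4) = 4.
Column 4 now contains 2; hence (4,4) = 3.
2 is placed in row 1, leaving (1,1) = 3.
The 4 cells of cage d must have product 48, leaving (1,3) = 1.
The 3 cells of cage b must have product 24, so (2,1) = 2.
Row 2 now contains 2; hence (2,2) = 3.
The 4 cells of cage d must have product 48, leaving (2,3) = 4.
Column 2 already has 3, leaving (3,2) = 2.
Row 3 now contains 4, so (3,3) = 3.
Row 4 now contains 3, so (4,3) = 2.
Filled in: 3 4 1 2 / 2 3 4 1 / 1 2 3 4 / 4 1 2 3.

2 3 4 1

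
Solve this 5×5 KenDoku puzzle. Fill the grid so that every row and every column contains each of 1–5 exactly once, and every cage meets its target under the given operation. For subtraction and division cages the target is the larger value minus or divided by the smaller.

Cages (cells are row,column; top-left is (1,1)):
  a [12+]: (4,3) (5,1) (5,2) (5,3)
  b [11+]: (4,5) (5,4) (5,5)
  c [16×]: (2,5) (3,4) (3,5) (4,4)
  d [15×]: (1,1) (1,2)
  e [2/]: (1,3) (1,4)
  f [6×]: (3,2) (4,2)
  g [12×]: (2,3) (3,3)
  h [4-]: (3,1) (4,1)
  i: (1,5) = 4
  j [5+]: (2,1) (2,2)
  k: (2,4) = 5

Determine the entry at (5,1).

2

I is a freebie, which forces (1,5) = 4.
Cage k is given, which forces (2,4) = 5.
Row 3 needs a 5, and only (3,1) is open for it.
Column 1 now contains 5; hence (1,1) = 3.
Cage d needs two cells with product 15; hence (1,2) = 5.
Column 1 now contains 5, so (4,1) = 1.
The only place for 1 in row 3 is (3,5).
Column 5 already has 1; hence (2,5) = 2.
2 is placed in column 5, which forces (5,5) = 5.
Row 2 already has 2; hence (2,1) = 4.
Cage j's pair has sum 5, so (2,2) = 1.
Row 2 now contains 4, so (2,3) = 3.
Column 3 already has 3, leaving (3,3) = 4.
Row 3 now contains 4; hence (3,4) = 2.
4 is placed in column 3, leaving (4,3) = 5.
Column 4 now contains 2, so (4,4) = 4.
Column 5 already has 5; hence (4,5) = 3.
4 is placed in column 1, which forces (5,1) = 2.
Row 5 now contains 2, which forces (5,3) = 1.
The 3 cells of cage b must have sum 11, leaving (5,4) = 3.
1 is placed in column 3, which forces (1,3) = 2.
Column 4 now contains 2, so (1,4) = 1.
Row 3 now contains 2; hence (3,2) = 3.
Row 4 now contains 3, which forces (4,2) = 2.
3 is placed in row 5, which forces (5,2) = 4.
The full grid is 3 5 2 1 4 / 4 1 3 5 2 / 5 3 4 2 1 / 1 2 5 4 3 / 2 4 1 3 5.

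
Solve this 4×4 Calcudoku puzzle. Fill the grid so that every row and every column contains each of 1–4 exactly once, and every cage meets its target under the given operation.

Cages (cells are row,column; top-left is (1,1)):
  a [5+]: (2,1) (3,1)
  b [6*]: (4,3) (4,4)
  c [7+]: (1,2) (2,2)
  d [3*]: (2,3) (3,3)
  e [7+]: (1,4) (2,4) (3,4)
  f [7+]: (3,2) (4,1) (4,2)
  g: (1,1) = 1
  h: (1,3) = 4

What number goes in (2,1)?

2

G is a freebie, which forces (1,1) = 1.
H is a freebie; hence (1,3) = 4.
Row 1 now contains 4, which forces (1,4) = 2.
2 is placed in column 4; hence (4,4) = 3.
Row 1 now contains 4; hence (1,2) = 3.
Cage c needs two cells with sum 7, which forces (2,2) = 4.
4 is placed in row 2, so (2,4) = 1.
1 is placed in column 4, which forces (3,4) = 4.
Row 4 already has 3, leaving (4,3) = 2.
Row 2 already has 1, leaving (2,3) = 3.
The 3 cells of cage f must have sum 7, so (3,2) = 2.
The two cells of cage d must have product 3; hence (3,3) = 1.
2 is placed in row 4, which forces (4,1) = 4.
2 is placed in row 4, so (4,2) = 1.
Row 2 already has 3; hence (2,1) = 2.
Row 3 already has 2, so (3,1) = 3.
Filled in: 1 3 4 2 / 2 4 3 1 / 3 2 1 4 / 4 1 2 3.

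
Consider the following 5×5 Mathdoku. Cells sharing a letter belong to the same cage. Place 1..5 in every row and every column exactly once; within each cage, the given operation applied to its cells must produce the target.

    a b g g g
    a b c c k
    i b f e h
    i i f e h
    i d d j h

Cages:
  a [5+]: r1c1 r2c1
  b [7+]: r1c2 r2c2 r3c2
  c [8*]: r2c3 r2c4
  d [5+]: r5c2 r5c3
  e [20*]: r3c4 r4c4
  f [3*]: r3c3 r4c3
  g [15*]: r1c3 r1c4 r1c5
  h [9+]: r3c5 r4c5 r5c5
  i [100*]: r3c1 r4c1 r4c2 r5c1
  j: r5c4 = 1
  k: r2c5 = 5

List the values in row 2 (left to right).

Cage k is a single given cell, so r2c5 = 5.
Cage i needs product 100, so r4c2 = 5.
Row 4 already has 5, which forces r4c4 = 4.
Cage j is given, so r5c4 = 1.
Cage c needs two cells with product 8, which forces r2c3 = 4.
Column 4 already has 4; hence r2c4 = 2.
Column 4 already has 4, which forces r3c4 = 5.
Row 4 already has 4, so r4c1 = 1.
Row 4 now contains 1; hence r4c3 = 3.
Row 4 now contains 3, leaving r4c5 = 2.
3 is placed in column 3, leaving r5c3 = 2.
Cage a's pair has sum 5; hence r1c1 = 2.
Row 1 already has 2; hence r1c2 = 4.
Cage g has product 15, so r1c3 = 5.
5 is placed in column 4, which forces r1c4 = 3.
The 3 cells of cage g must have product 15, so r1c5 = 1.
Column 1 already has 1, leaving r2c1 = 3.
Row 2 now contains 2; hence r2c2 = 1.
Row 3 now contains 5, which forces r3c1 = 4.
Column 2 already has 4, which forces r3c2 = 2.
3 is placed in column 3, so r3c3 = 1.
4 is placed in row 3; hence r3c5 = 3.
Cage i needs product 100, leaving r5c1 = 5.
Row 5 now contains 2, leaving r5c2 = 3.
3 is placed in column 5, which forces r5c5 = 4.
Completed grid: 2 4 5 3 1 / 3 1 4 2 5 / 4 2 1 5 3 / 1 5 3 4 2 / 5 3 2 1 4.

3 1 4 2 5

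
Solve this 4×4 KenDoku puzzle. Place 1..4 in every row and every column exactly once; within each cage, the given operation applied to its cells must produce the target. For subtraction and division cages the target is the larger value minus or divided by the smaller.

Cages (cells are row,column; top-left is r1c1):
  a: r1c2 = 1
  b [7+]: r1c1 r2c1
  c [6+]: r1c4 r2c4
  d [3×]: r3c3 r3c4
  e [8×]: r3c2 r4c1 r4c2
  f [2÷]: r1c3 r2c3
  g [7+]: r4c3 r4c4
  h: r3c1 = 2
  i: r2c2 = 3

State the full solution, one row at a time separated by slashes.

3 1 2 4 / 4 3 1 2 / 2 4 3 1 / 1 2 4 3

A is a freebie, which forces r1c2 = 1.
Cage i is given, leaving r2c2 = 3.
H is a freebie, so r3c1 = 2.
Row 3 already has 2, which forces r3c2 = 4.
Column 2 already has 4, so r4c2 = 2.
Cage b's pair has sum 7, leaving r1c1 = 3.
3 is placed in row 2, so r2c1 = 4.
Row 2 already has 4, so r2c4 = 2.
Cage e has product 8, leaving r4c1 = 1.
The two cells of cage f must have quotient 2, leaving r1c3 = 2.
2 is placed in column 4, which forces r1c4 = 4.
2 is placed in row 2, leaving r2c3 = 1.
1 is placed in column 3, so r3c3 = 3.
3 is placed in row 3, leaving r3c4 = 1.
3 is placed in column 3; hence r4c3 = 4.
4 is placed in column 4, which forces r4c4 = 3.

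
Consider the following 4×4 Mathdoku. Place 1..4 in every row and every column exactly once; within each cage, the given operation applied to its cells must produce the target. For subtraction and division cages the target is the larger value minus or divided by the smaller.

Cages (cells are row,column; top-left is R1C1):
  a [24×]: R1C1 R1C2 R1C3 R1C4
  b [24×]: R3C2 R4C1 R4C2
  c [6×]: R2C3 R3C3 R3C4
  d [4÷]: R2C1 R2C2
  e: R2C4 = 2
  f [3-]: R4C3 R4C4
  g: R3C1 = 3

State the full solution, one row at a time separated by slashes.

E is a freebie, leaving R2C4 = 2.
G is a freebie, leaving R3C1 = 3.
Row 3 already has 3; hence R3C4 = 1.
1 is placed in column 4, which forces R4C4 = 4.
Column 4 now contains 4, leaving R1C4 = 3.
The 3 cells of cage c must have product 6, which forces R2C3 = 3.
Cage b needs product 24, which forces R3C2 = 4.
1 is placed in row 3; hence R3C3 = 2.
4 is placed in row 4, which forces R4C1 = 2.
The 3 cells of cage b must have product 24; hence R4C2 = 3.
4 is placed in row 4, leaving R4C3 = 1.
The 4 cells of cage a must have product 24, leaving R1C1 = 1.
Cage a needs product 24, leaving R1C2 = 2.
Column 3 already has 1, so R1C3 = 4.
Cage d's pair has quotient 4, which forces R2C1 = 4.
4 is placed in column 2; hence R2C2 = 1.

1 2 4 3 / 4 1 3 2 / 3 4 2 1 / 2 3 1 4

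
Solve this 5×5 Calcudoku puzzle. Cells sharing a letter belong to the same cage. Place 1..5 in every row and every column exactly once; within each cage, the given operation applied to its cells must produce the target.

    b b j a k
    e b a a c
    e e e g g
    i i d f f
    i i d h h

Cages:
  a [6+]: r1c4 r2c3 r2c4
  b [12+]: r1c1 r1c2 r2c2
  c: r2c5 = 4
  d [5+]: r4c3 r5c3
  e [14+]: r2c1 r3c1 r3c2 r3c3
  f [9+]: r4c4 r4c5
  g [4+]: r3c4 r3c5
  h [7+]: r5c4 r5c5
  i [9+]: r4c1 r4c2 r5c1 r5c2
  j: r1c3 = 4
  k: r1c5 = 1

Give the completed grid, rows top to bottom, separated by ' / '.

5 2 4 3 1 / 3 5 1 2 4 / 2 4 5 1 3 / 1 3 2 4 5 / 4 1 3 5 2

J is a freebie, leaving r1c3 = 4.
K is a freebie; hence r1c5 = 1.
Cage c is given, so r2c5 = 4.
1 is placed in column 5; hence r3c5 = 3.
Column 5 already has 4, leaving r4c5 = 5.
5 is placed in column 5; hence r5c5 = 2.
The 3 cells of cage b must have sum 12, which forces r1c1 = 5.
Cage b has sum 12, leaving r1c2 = 2.
Row 1 already has 2, so r1c4 = 3.
The 4 cells of cage e must have sum 14, so r2c1 = 3.
The 3 cells of cage b must have sum 12, so r2c2 = 5.
Column 2 already has 5; hence r3c2 = 4.
Row 3 already has 3, so r3c4 = 1.
Cage d needs two cells with sum 5, leaving r4c3 = 2.
Row 4 now contains 5; hence r4c4 = 4.
Cage d's pair has sum 5; hence r5c3 = 3.
The two cells of cage h must have sum 7, which forces r5c4 = 5.
Column 3 already has 2; hence r2c3 = 1.
Column 4 now contains 1; hence r2c4 = 2.
Row 3 now contains 4, leaving r3c1 = 2.
Column 3 already has 2, so r3c3 = 5.
4 is placed in row 4, which forces r4c1 = 1.
Cage i has sum 9; hence r4c2 = 3.
Cage i needs sum 9; hence r5c1 = 4.
3 is placed in row 5, so r5c2 = 1.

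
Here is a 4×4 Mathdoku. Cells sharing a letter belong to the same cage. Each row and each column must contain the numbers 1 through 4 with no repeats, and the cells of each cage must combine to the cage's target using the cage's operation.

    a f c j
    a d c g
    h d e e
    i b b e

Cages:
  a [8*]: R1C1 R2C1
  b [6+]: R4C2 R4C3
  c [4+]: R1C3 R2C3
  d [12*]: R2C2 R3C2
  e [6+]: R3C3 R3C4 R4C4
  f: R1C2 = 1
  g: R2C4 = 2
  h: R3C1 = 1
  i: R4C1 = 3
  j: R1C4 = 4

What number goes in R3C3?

2

F is a freebie; hence R1C2 = 1.
1 is placed in row 1, so R1C3 = 3.
J is a freebie, leaving R1C4 = 4.
3 is placed in column 3, which forces R2C3 = 1.
G is a freebie, which forces R2C4 = 2.
Cage h is given, which forces R3C1 = 1.
Column 3 now contains 1; hence R3C3 = 2.
1 is placed in row 3, leaving R3C4 = 3.
I is a freebie; hence R4C1 = 3.
Column 3 now contains 2; hence R4C3 = 4.
Column 4 already has 3, which forces R4C4 = 1.
Row 1 already has 4; hence R1C1 = 2.
Row 2 now contains 2, which forces R2C1 = 4.
The two cells of cage d must have product 12, leaving R2C2 = 3.
Row 3 already has 3, so R3C2 = 4.
Row 4 already has 4, leaving R4C2 = 2.
Filled in: 2 1 3 4 / 4 3 1 2 / 1 4 2 3 / 3 2 4 1.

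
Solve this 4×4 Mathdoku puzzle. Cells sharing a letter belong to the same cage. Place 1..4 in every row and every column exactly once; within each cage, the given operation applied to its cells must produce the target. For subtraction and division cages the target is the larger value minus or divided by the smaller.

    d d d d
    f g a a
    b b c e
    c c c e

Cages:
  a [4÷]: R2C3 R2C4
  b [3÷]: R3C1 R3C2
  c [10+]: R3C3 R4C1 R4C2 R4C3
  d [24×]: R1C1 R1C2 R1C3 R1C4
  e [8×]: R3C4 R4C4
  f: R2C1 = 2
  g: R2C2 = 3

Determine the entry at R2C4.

1

F is a freebie, leaving R2C1 = 2.
G is a freebie, leaving R2C2 = 3.
Column 2 already has 3, leaving R3C2 = 1.
Row 3 already has 1; hence R3C1 = 3.
Cage c needs sum 10, which forces R4C1 = 1.
Cage c needs sum 10; hence R4C3 = 3.
1 is placed in column 1, which forces R1C1 = 4.
Cage d needs product 24, leaving R1C2 = 2.
Cage d needs product 24, leaving R1C3 = 1.
The 4 cells of cage d must have product 24, so R1C4 = 3.
Column 3 already has 1, leaving R2C3 = 4.
4 is placed in row 2, leaving R2C4 = 1.
Column 3 already has 4, which forces R3C3 = 2.
Row 3 already has 2, so R3C4 = 4.
Column 2 now contains 2, leaving R4C2 = 4.
4 is placed in column 4, so R4C4 = 2.
Completed grid: 4 2 1 3 / 2 3 4 1 / 3 1 2 4 / 1 4 3 2.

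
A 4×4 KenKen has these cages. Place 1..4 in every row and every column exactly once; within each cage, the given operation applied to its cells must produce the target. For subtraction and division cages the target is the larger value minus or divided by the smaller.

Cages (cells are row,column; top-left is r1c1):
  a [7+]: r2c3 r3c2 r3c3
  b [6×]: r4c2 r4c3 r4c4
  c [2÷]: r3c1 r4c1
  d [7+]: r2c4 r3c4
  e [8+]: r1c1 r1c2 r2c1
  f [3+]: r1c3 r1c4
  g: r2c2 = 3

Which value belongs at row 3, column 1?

2

G is a freebie, so r2c2 = 3.
Row 2 already has 3, which forces r2c4 = 4.
Column 4 now contains 4; hence r3c4 = 3.
The 3 cells of cage b must have product 6, leaving r4c3 = 3.
In row 1, 3 can only go at r1c1, so r1c1 = 3.
Cage e needs sum 8; hence r1c2 = 4.
Cage e needs sum 8, so r2c1 = 1.
1 is placed in row 2, leaving r2c3 = 2.
Column 3 already has 2, so r1c3 = 1.
Cage f needs two cells with sum 3, which forces r1c4 = 2.
Cage a needs sum 7, leaving r3c2 = 1.
Cage a needs sum 7, leaving r3c3 = 4.
Column 2 already has 1; hence r4c2 = 2.
2 is placed in column 4, leaving r4c4 = 1.
Row 3 already has 4, leaving r3c1 = 2.
Row 4 already has 2, which forces r4c1 = 4.
Completed grid: 3 4 1 2 / 1 3 2 4 / 2 1 4 3 / 4 2 3 1.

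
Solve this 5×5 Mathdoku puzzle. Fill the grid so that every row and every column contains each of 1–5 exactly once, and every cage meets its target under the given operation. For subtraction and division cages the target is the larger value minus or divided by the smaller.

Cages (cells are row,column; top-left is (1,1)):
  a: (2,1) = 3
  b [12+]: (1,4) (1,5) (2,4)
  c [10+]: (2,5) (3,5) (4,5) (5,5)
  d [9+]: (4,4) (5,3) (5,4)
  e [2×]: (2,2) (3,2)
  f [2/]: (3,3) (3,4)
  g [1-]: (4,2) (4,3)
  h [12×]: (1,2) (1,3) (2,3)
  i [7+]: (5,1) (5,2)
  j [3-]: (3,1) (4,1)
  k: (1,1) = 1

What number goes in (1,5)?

K is a freebie, which forces (1,1) = 1.
Cage a is given; hence (2,1) = 3.
The only place for 5 in row 2 is (2,4).
Row 1 needs a 5, and only (1,5) is open for it.
The 3 cells of cage b must have sum 12; hence (1,4) = 2.
Cage h needs product 12, so (2,3) = 1.
Cage f needs two cells with quotient 2, so (3,3) = 2.
Row 2 now contains 1, leaving (2,2) = 2.
Row 2 already has 2, which forces (2,5) = 4.
2 is placed in row 3, which forces (3,1) = 5.
2 is placed in row 3, which forces (3,2) = 1.
Row 3 already has 1, which forces (3,4) = 4.
Row 3 already has 1, which forces (3,5) = 3.
Cage j needs two cells with difference 3; hence (4,1) = 2.
Row 4 already has 2, leaving (4,5) = 1.
2 is placed in column 1, which forces (5,1) = 4.
Row 5 now contains 4; hence (5,3) = 5.
1 is placed in column 5; hence (5,5) = 2.
Row 4 now contains 1, which forces (4,4) = 3.
5 is placed in row 5, so (5,2) = 3.
Cage d needs sum 9, which forces (5,4) = 1.
Column 2 now contains 3, leaving (1,2) = 4.
Cage h has product 12; hence (1,3) = 3.
Cage g needs two cells with difference 1; hence (4,2) = 5.
3 is placed in row 4; hence (4,3) = 4.
The full grid is 1 4 3 2 5 / 3 2 1 5 4 / 5 1 2 4 3 / 2 5 4 3 1 / 4 3 5 1 2.

5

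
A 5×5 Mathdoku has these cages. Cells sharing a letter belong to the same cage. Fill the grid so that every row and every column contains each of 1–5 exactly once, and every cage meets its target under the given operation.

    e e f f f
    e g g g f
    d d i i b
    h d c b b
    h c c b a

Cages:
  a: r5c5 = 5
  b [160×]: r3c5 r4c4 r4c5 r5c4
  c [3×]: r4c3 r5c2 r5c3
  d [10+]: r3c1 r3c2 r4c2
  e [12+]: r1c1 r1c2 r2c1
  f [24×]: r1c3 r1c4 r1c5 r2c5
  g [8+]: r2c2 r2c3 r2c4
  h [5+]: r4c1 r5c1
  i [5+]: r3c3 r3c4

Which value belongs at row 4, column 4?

Cage c has product 3, so r4c3 = 1.
The 3 cells of cage c must have product 3, so r5c2 = 1.
Cage c needs product 3; hence r5c3 = 3.
Cage a is given, leaving r5c5 = 5.
Cage g has sum 8, leaving r2c4 = 1.
1 is placed in column 4, so r3c4 = 3.
The two cells of cage h must have sum 5; hence r4c1 = 3.
Cage b has product 160, leaving r4c4 = 5.
Cage h needs two cells with sum 5, which forces r5c1 = 2.
Cage b needs product 160, so r5c4 = 4.
The 3 cells of cage e must have sum 12; hence r1c2 = 3.
Cage f has product 24, so r1c3 = 4.
Column 4 now contains 4, which forces r1c4 = 2.
The 4 cells of cage f must have product 24, so r1c5 = 1.
The 4 cells of cage f must have product 24; hence r2c5 = 3.
The two cells of cage i must have sum 5, so r3c3 = 2.
2 is placed in row 3; hence r3c5 = 4.
Cage d has sum 10; hence r4c2 = 4.
4 is placed in column 5, leaving r4c5 = 2.
Row 1 already has 4, leaving r1c1 = 5.
Cage e needs sum 12, leaving r2c1 = 4.
Cage g has sum 8; hence r2c2 = 2.
Column 3 now contains 2, leaving r2c3 = 5.
4 is placed in row 3, leaving r3c1 = 1.
2 is placed in row 3; hence r3c2 = 5.
The full grid is 5 3 4 2 1 / 4 2 5 1 3 / 1 5 2 3 4 / 3 4 1 5 2 / 2 1 3 4 5.

5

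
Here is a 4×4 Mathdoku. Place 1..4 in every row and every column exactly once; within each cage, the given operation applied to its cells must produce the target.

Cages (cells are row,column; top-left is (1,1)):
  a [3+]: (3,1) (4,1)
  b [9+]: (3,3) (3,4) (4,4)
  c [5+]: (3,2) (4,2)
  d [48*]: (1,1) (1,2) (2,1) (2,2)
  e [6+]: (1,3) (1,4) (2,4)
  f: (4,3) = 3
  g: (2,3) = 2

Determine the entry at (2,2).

Cage g is given, leaving (2,3) = 2.
Cage f is given; hence (4,3) = 3.
Column 3 already has 3, which forces (1,3) = 1.
Column 3 already has 3, so (3,3) = 4.
In row 1, 2 can only go at (1,4), so (1,4) = 2.
Cage e needs sum 6, so (2,4) = 3.
Cage b has sum 9; hence (3,4) = 1.
Column 4 already has 2, leaving (4,4) = 4.
1 is placed in row 3; hence (3,1) = 2.
1 is placed in row 3, which forces (3,2) = 3.
The two cells of cage a must have sum 3, which forces (4,1) = 1.
Row 4 now contains 4; hence (4,2) = 2.
The 4 cells of cage d must have product 48; hence (1,1) = 3.
Column 2 now contains 3, so (1,2) = 4.
1 is placed in column 1, which forces (2,1) = 4.
Cage d needs product 48; hence (2,2) = 1.
The full grid is 3 4 1 2 / 4 1 2 3 / 2 3 4 1 / 1 2 3 4.

1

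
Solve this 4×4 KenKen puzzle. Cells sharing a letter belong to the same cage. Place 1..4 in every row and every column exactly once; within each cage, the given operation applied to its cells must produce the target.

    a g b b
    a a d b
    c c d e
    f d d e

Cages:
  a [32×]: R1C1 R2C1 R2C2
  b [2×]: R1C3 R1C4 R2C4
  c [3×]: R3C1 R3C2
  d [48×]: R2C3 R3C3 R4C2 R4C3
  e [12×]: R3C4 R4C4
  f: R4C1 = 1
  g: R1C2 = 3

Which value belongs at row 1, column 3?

Cage a has product 32, so R1C1 = 4.
G is a freebie; hence R1C2 = 3.
Cage b has product 2; hence R1C3 = 1.
Cage b needs product 2, leaving R1C4 = 2.
Cage a needs product 32, leaving R2C1 = 2.
The 3 cells of cage a must have product 32, so R2C2 = 4.
Row 2 now contains 4, which forces R2C3 = 3.
The 3 cells of cage b must have product 2, so R2C4 = 1.
Column 2 now contains 3, which forces R3C2 = 1.
Cage f is given; hence R4C1 = 1.
4 is placed in column 2, which forces R4C2 = 2.
Column 3 now contains 3, which forces R4C3 = 4.
Row 4 now contains 4, which forces R4C4 = 3.
Row 3 already has 1, which forces R3C1 = 3.
4 is placed in column 3; hence R3C3 = 2.
Column 4 now contains 3, which forces R3C4 = 4.
Filled in: 4 3 1 2 / 2 4 3 1 / 3 1 2 4 / 1 2 4 3.

1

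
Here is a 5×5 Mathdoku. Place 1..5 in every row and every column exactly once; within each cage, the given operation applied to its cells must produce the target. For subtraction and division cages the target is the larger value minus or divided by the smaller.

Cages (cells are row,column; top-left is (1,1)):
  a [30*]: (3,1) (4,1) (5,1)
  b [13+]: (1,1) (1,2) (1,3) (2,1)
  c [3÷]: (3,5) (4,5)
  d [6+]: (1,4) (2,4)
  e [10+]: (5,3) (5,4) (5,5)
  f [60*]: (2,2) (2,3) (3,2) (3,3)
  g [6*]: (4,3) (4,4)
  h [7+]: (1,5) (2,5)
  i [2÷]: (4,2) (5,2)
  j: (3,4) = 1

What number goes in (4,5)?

Cage j is a single given cell, which forces (3,4) = 1.
Row 3 already has 1, so (3,5) = 3.
Column 5 now contains 3, so (4,5) = 1.
In row 4, 4 can only go at (4,2), so (4,2) = 4.
Cage i's pair has quotient 2; hence (5,2) = 2.
Column 2 now contains 2, leaving (3,2) = 5.
The 4 cells of cage f must have product 60; hence (3,3) = 4.
The 3 cells of cage e must have sum 10, leaving (5,3) = 1.
The 4 cells of cage f must have product 60, so (2,2) = 1.
Column 3 now contains 1; hence (2,3) = 3.
Row 3 now contains 5, which forces (3,1) = 2.
Column 3 already has 3, which forces (4,3) = 2.
Row 4 now contains 2, which forces (4,4) = 3.
The 4 cells of cage b must have sum 13, which forces (1,1) = 1.
Column 2 already has 1; hence (1,2) = 3.
2 is placed in column 3, leaving (1,3) = 5.
Row 1 already has 5, which forces (1,5) = 2.
The 4 cells of cage b must have sum 13, so (2,1) = 4.
Row 2 already has 4, so (2,4) = 2.
Column 5 already has 2, so (2,5) = 5.
3 is placed in row 4, leaving (4,1) = 5.
The 3 cells of cage a must have product 30, leaving (5,1) = 3.
Column 5 already has 5, so (5,5) = 4.
2 is placed in row 1, which forces (1,4) = 4.
Row 5 already has 4; hence (5,4) = 5.
Completed grid: 1 3 5 4 2 / 4 1 3 2 5 / 2 5 4 1 3 / 5 4 2 3 1 / 3 2 1 5 4.

1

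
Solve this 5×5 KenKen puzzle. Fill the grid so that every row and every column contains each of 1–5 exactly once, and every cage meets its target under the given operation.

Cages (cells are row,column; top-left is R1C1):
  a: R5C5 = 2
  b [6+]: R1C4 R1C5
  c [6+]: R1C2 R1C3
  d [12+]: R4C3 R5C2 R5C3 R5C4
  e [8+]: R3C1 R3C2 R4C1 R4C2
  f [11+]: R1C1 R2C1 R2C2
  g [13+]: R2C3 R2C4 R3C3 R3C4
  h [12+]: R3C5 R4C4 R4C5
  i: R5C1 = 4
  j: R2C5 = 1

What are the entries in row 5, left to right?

J is a freebie; hence R2C5 = 1.
Cage i is given; hence R5C1 = 4.
Cage a is a single given cell, so R5C5 = 2.
The 4 cells of cage d must have sum 12, which forces R4C3 = 3.
Cage h needs sum 12, which forces R3C5 = 3.
Row 1 needs a 3, and only R1C1 is open for it.
The 3 cells of cage f must have sum 11, which forces R2C1 = 5.
The 3 cells of cage f must have sum 11, leaving R2C2 = 3.
The 4 cells of cage d must have sum 12; hence R5C4 = 3.
Row 3 needs a 4, and only R3C2 is open for it.
Cage e needs sum 8, which forces R3C1 = 1.
The 4 cells of cage e must have sum 8, so R4C1 = 2.
4 is placed in column 2; hence R4C2 = 1.
1 is placed in column 2, so R5C2 = 5.
Row 5 now contains 5, which forces R5C3 = 1.
Column 2 already has 5, which forces R1C2 = 2.
Cage c needs two cells with sum 6, so R1C3 = 4.
Row 1 already has 2, so R1C4 = 1.
Row 1 already has 4, leaving R1C5 = 5.
Column 3 already has 4; hence R2C3 = 2.
Row 2 now contains 2; hence R2C4 = 4.
Column 3 already has 2, so R3C3 = 5.
Row 3 now contains 5, so R3C4 = 2.
Column 4 now contains 4, leaving R4C4 = 5.
5 is placed in column 5, leaving R4C5 = 4.
Completed grid: 3 2 4 1 5 / 5 3 2 4 1 / 1 4 5 2 3 / 2 1 3 5 4 / 4 5 1 3 2.

4 5 1 3 2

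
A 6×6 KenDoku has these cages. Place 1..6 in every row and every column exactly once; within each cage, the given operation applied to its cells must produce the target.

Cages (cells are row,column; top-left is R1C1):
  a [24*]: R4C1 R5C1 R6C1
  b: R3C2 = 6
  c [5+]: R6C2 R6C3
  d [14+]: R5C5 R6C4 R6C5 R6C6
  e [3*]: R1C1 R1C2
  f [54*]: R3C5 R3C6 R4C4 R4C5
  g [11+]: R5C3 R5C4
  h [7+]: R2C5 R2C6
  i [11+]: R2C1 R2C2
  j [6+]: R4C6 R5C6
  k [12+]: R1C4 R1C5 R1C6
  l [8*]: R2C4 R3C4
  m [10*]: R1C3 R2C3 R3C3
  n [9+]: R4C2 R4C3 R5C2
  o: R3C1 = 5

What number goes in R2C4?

Cage o is given, which forces R3C1 = 5.
B is a freebie, leaving R3C2 = 6.
Column 1 already has 5, leaving R2C1 = 6.
Column 2 already has 6, leaving R2C2 = 5.
Cage m has product 10, leaving R1C3 = 5.
Column 3 already has 5, so R5C3 = 6.
Row 5 already has 6, so R5C4 = 5.
Row 2 needs a 1, and only R2C3 is open for it.
1 is placed in column 3, leaving R3C3 = 2.
Row 3 already has 2, which forces R3C4 = 4.
Column 4 already has 4; hence R2C4 = 2.
Column 4 now contains 2, so R1C4 = 6.
6 is placed in column 4, so R4C4 = 3.
Row 4 already has 3, so R4C5 = 6.
3 is placed in column 4; hence R6C4 = 1.
Row 4 already has 3, so R4C3 = 4.
1 is placed in row 6, which forces R6C2 = 2.
The two cells of cage c must have sum 5, which forces R6C3 = 3.
Row 4 now contains 4; hence R4C1 = 2.
Column 2 now contains 2; hence R4C2 = 1.
Row 4 now contains 2, leaving R4C6 = 5.
The 3 cells of cage a must have product 24; hence R5C1 = 3.
Cage n has sum 9, leaving R5C2 = 4.
Row 5 already has 4, so R5C5 = 2.
Row 5 already has 4; hence R5C6 = 1.
Row 6 already has 3, so R6C1 = 4.
Row 6 now contains 4, which forces R6C5 = 5.
Row 6 now contains 4, leaving R6C6 = 6.
Column 1 already has 3; hence R1C1 = 1.
1 is placed in column 2; hence R1C2 = 3.
Column 5 now contains 2, so R1C5 = 4.
Cage k needs sum 12; hence R1C6 = 2.
Column 5 now contains 4, leaving R2C5 = 3.
3 is placed in row 2; hence R2C6 = 4.
Cage f has product 54, leaving R3C5 = 1.
Column 6 now contains 1, so R3C6 = 3.
The full grid is 1 3 5 6 4 2 / 6 5 1 2 3 4 / 5 6 2 4 1 3 / 2 1 4 3 6 5 / 3 4 6 5 2 1 / 4 2 3 1 5 6.

2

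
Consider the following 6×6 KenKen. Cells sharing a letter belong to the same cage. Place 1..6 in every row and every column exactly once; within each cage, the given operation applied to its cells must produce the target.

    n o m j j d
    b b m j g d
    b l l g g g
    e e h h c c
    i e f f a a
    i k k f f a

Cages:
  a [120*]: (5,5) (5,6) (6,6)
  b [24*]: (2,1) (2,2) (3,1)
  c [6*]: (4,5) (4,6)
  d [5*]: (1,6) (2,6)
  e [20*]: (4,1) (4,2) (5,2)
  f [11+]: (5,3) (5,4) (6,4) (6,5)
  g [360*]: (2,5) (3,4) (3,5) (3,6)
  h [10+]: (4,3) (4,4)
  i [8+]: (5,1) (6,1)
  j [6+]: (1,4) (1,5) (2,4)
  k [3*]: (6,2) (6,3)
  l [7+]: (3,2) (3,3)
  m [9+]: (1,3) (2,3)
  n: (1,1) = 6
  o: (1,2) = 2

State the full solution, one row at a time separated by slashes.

6 2 4 3 1 5 / 4 3 5 2 6 1 / 2 6 1 5 4 3 / 1 5 6 4 3 2 / 3 4 2 1 5 6 / 5 1 3 6 2 4

Cage n is a single given cell, leaving (1,1) = 6.
Cage o is given, leaving (1,2) = 2.
Cage i needs two cells with sum 8, which forces (5,1) = 3.
The 3 cells of cage e must have product 20, leaving (5,2) = 4.
The pair (6,2)/(6,3) in row 6 holds {1, 3}, leaving (6,1) = 5.
5 is placed in column 1; hence (4,1) = 1.
Cage e has product 20, leaving (4,2) = 5.
Cage a has product 120, leaving (6,6) = 4.
Cage b has product 24, which forces (2,2) = 3.
Column 2 now contains 3; hence (6,2) = 1.
1 is placed in row 6, which forces (6,3) = 3.
1 is placed in column 2, so (3,2) = 6.
Cage l needs two cells with sum 7, which forces (3,3) = 1.
Column 3 already has 1, which forces (5,3) = 2.
Row 5 already has 2; hence (5,4) = 1.
Cage j has sum 6, so (1,4) = 3.
Cage j has sum 6, leaving (1,5) = 1.
1 is placed in row 1, which forces (1,6) = 5.
Column 4 now contains 1, which forces (2,4) = 2.
Cage g has product 360; hence (2,5) = 6.
Column 6 already has 5, leaving (2,6) = 1.
Column 6 already has 5, leaving (3,6) = 3.
3 is placed in column 6, which forces (4,6) = 2.
Column 5 now contains 6, so (5,5) = 5.
Column 6 already has 5, leaving (5,6) = 6.
2 is placed in column 4, so (6,4) = 6.
Column 5 now contains 6, leaving (6,5) = 2.
Row 1 already has 5, so (1,3) = 4.
Row 2 already has 2, leaving (2,1) = 4.
Cage m's pair has sum 9, so (2,3) = 5.
Cage b needs product 24, which forces (3,1) = 2.
Cage g needs product 360, which forces (3,4) = 5.
5 is placed in column 5; hence (3,5) = 4.
Cage h needs two cells with sum 10, which forces (4,3) = 6.
6 is placed in column 4, so (4,4) = 4.
2 is placed in row 4, so (4,5) = 3.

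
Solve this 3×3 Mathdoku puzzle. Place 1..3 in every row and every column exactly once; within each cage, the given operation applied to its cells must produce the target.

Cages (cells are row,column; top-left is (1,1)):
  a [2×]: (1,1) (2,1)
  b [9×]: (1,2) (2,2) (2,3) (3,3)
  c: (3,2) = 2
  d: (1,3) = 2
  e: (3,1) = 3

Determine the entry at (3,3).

1

Cage d is given, which forces (1,3) = 2.
Cage e is a single given cell, which forces (3,1) = 3.
Cage c is given; hence (3,2) = 2.
3 is placed in row 3, so (3,3) = 1.
Row 1 now contains 2, leaving (1,1) = 1.
Cage b has product 9, leaving (1,2) = 3.
The two cells of cage a must have product 2, so (2,1) = 2.
The 4 cells of cage b must have product 9, leaving (2,2) = 1.
Column 3 now contains 1, so (2,3) = 3.
Completed grid: 1 3 2 / 2 1 3 / 3 2 1.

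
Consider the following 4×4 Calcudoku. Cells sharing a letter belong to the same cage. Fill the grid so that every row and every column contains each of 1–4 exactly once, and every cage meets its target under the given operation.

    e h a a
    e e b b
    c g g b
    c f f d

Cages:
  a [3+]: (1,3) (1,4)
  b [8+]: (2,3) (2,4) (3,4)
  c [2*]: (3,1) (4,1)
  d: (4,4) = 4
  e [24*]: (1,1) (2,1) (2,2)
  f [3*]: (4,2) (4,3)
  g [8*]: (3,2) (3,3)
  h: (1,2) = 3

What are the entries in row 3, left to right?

H is a freebie, so (1,2) = 3.
3 is placed in column 2, leaving (4,2) = 1.
Row 4 already has 1; hence (4,3) = 3.
D is a freebie; hence (4,4) = 4.
The 3 cells of cage e must have product 24, which forces (2,1) = 3.
Cage b has sum 8, so (2,3) = 4.
3 is placed in row 2, leaving (2,4) = 1.
The two cells of cage c must have product 2, which forces (3,1) = 1.
Column 3 already has 4, leaving (3,3) = 2.
Column 4 now contains 1, which forces (3,4) = 3.
Row 4 already has 1, leaving (4,1) = 2.
2 is placed in column 1, so (1,1) = 4.
2 is placed in column 3, which forces (1,3) = 1.
Column 4 now contains 1, leaving (1,4) = 2.
4 is placed in row 2; hence (2,2) = 2.
Row 3 already has 2; hence (3,2) = 4.
Filled in: 4 3 1 2 / 3 2 4 1 / 1 4 2 3 / 2 1 3 4.

1 4 2 3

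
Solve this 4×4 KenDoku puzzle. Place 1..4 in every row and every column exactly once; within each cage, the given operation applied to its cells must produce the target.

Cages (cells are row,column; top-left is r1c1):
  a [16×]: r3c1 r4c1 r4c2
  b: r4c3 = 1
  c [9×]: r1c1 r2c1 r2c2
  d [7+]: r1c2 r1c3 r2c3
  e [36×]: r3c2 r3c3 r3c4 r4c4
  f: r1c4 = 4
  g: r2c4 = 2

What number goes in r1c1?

Cage c needs product 9, so r1c1 = 3.
Cage f is given, so r1c4 = 4.
The 3 cells of cage c must have product 9, leaving r2c1 = 1.
Cage c needs product 9, so r2c2 = 3.
Cage g is given, leaving r2c4 = 2.
Column 4 now contains 4; hence r3c4 = 1.
Column 1 now contains 1, so r4c1 = 4.
4 is placed in row 4, which forces r4c2 = 2.
Cage b is given; hence r4c3 = 1.
Cage e has product 36, so r4c4 = 3.
Column 2 already has 2, leaving r1c2 = 1.
Column 3 already has 1, leaving r1c3 = 2.
Row 2 now contains 2, which forces r2c3 = 4.
Column 1 now contains 4, so r3c1 = 2.
Row 3 now contains 1, leaving r3c2 = 4.
Cage e needs product 36; hence r3c3 = 3.
Completed grid: 3 1 2 4 / 1 3 4 2 / 2 4 3 1 / 4 2 1 3.

3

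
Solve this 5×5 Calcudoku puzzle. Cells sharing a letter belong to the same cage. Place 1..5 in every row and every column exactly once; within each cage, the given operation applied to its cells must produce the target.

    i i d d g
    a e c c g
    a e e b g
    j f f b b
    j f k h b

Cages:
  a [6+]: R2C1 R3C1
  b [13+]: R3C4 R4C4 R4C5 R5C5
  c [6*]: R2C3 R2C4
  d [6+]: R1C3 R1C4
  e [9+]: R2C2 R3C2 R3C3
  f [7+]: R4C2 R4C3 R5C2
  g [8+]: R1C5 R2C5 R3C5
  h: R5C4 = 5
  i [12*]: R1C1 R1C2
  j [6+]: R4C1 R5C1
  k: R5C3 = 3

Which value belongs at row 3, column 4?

4

Cage k is given, leaving R5C3 = 3.
H is a freebie, so R5C4 = 5.
Column 3 already has 3, which forces R2C3 = 2.
Cage c needs two cells with product 6, leaving R2C4 = 3.
In row 4, 3 can only go at R4C5, so R4C5 = 3.
Cage b needs sum 13, which forces R5C5 = 4.
In row 3, 3 can only go at R3C2, so R3C2 = 3.
The two cells of cage i must have product 12; hence R1C1 = 3.
3 is placed in column 2, which forces R1C2 = 4.
Row 1 now contains 4, which forces R1C3 = 5.
5 is placed in column 3, which forces R3C3 = 1.
1 is placed in column 3, leaving R4C3 = 4.
4 is placed in row 4; hence R4C4 = 2.
Column 4 already has 2, so R1C4 = 1.
Row 1 now contains 1, leaving R1C5 = 2.
The 3 cells of cage e must have sum 9, which forces R2C2 = 5.
Row 2 now contains 5, which forces R2C5 = 1.
Column 4 already has 2, leaving R3C4 = 4.
Column 5 now contains 2, leaving R3C5 = 5.
4 is placed in row 4; hence R4C1 = 5.
Cage f has sum 7, so R4C2 = 1.
The two cells of cage j must have sum 6, leaving R5C1 = 1.
Cage f needs sum 7; hence R5C2 = 2.
Row 2 already has 1, so R2C1 = 4.
Row 3 now contains 5, which forces R3C1 = 2.
Completed grid: 3 4 5 1 2 / 4 5 2 3 1 / 2 3 1 4 5 / 5 1 4 2 3 / 1 2 3 5 4.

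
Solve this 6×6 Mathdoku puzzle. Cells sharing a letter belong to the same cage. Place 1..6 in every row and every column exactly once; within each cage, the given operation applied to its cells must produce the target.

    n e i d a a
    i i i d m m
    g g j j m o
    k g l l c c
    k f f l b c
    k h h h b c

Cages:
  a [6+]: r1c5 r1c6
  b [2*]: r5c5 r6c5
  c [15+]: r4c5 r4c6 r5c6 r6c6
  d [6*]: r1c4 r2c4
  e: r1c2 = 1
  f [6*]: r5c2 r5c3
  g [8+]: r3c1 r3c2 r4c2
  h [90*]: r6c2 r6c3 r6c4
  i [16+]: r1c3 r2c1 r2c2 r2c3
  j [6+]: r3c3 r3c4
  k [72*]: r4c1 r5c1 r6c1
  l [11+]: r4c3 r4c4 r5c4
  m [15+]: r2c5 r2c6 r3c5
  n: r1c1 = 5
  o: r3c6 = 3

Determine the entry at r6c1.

4

Cage n is given; hence r1c1 = 5.
Cage e is given, so r1c2 = 1.
Cage o is a single given cell, so r3c6 = 3.
In row 3, 6 can only go at r3c5, so r3c5 = 6.
R5c5 and r6c5 in column 5 are {1, 2}, so r1c5 = 4.
Cage a's pair has sum 6, which forces r1c6 = 2.
Row 6 needs a 2, and only r6c5 is open for it.
Column 5 already has 2, leaving r5c5 = 1.
Row 6 needs a 1, and only r6c6 is open for it.
Row 6 needs a 4, and only r6c1 is open for it.
Row 5 needs a 4, and only r5c4 is open for it.
Row 5 needs a 5, and only r5c6 is open for it.
Row 5 needs a 6, and only r5c1 is open for it.
Column 1 already has 6, leaving r4c1 = 3.
Row 4 already has 3, so r4c5 = 5.
5 is placed in column 5, so r2c5 = 3.
Cage m needs sum 15, leaving r2c6 = 6.
5 is placed in row 4, which forces r4c2 = 2.
The 4 cells of cage c must have sum 15, which forces r4c6 = 4.
Column 2 already has 2; hence r5c2 = 3.
Row 5 now contains 3, which forces r5c3 = 2.
Cage i needs sum 16, leaving r1c3 = 6.
6 is placed in row 1, leaving r1c4 = 3.
Cage i needs sum 16, leaving r2c1 = 1.
Row 2 already has 1, leaving r2c4 = 2.
Column 1 now contains 1; hence r3c1 = 2.
Column 3 already has 6, so r4c3 = 1.
Row 4 already has 1, leaving r4c4 = 6.
Column 4 now contains 6; hence r6c4 = 5.
Cage g has sum 8; hence r3c2 = 4.
The two cells of cage j must have sum 6, which forces r3c3 = 5.
Column 4 already has 5, leaving r3c4 = 1.
Row 6 now contains 5, so r6c2 = 6.
Row 6 now contains 5, leaving r6c3 = 3.
Column 2 now contains 4, so r2c2 = 5.
Column 3 already has 5; hence r2c3 = 4.
The full grid is 5 1 6 3 4 2 / 1 5 4 2 3 6 / 2 4 5 1 6 3 / 3 2 1 6 5 4 / 6 3 2 4 1 5 / 4 6 3 5 2 1.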